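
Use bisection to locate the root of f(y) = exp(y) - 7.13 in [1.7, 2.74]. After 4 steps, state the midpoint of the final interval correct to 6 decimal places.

1.992500

f(1.700000) = -1.656053, f(2.740000) = 8.356985 (opposite signs)
step 1: m = 2.220000, f(m) = 2.077331 > 0 → root in [1.700000, 2.220000]
step 2: m = 1.960000, f(m) = -0.030673 < 0 → root in [1.960000, 2.220000]
step 3: m = 2.090000, f(m) = 0.954915 > 0 → root in [1.960000, 2.090000]
step 4: m = 2.025000, f(m) = 0.446111 > 0 → root in [1.960000, 2.025000]
Midpoint of [1.960000, 2.025000] = 1.992500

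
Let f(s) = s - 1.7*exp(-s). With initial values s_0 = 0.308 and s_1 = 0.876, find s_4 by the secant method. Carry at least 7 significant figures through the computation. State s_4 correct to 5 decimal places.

Secant update: s_(k+1) = s_k − f(s_k)·(s_k − s_(k-1))/(f(s_k) − f(s_(k-1))).
f(s_0) = -0.941356, f(s_1) = 0.168043
s_2 = 0.876000 - (0.168043)·(0.876000 - 0.308000)/(0.168043 - (-0.941356)) = 0.789964; f(s_2) = 0.018400
s_3 = 0.789964 - (0.018400)·(0.789964 - 0.876000)/(0.018400 - (0.168043)) = 0.779385; f(s_3) = -0.000385
s_4 = 0.779385 - (-0.000385)·(0.779385 - 0.789964)/(-0.000385 - (0.018400)) = 0.779602; f(s_4) = 0.000001

0.77960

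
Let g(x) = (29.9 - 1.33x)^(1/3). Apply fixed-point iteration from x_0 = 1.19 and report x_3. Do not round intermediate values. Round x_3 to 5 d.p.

x_1 = g(1.190000) = 3.048016
x_2 = g(3.048016) = 2.956641
x_3 = g(2.956641) = 2.961268

2.96127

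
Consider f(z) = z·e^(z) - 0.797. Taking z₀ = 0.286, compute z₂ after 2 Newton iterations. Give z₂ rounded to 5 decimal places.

0.49016

f'(z) = (z + 1)·e^(z)
z_0 = 0.286000: f = -0.416308, f' = 1.711785 → z_1 = 0.286000 - (-0.416308)/(1.711785) = 0.529201
z_1 = 0.529201: f = 0.101358, f' = 2.595933 → z_2 = 0.529201 - (0.101358)/(2.595933) = 0.490156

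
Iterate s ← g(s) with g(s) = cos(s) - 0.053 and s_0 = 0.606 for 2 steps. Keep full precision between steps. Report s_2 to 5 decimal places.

0.66565

s_1 = g(0.606000) = 0.768933
s_2 = g(0.768933) = 0.665653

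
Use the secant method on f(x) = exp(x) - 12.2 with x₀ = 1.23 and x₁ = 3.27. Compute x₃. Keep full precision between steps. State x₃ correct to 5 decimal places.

2.32754

f(x_0) = -8.778770, f(x_1) = 14.111339
x_2 = 3.270000 - (14.111339)·(3.270000 - 1.230000)/(14.111339 - (-8.778770)) = 2.012377; f(x_2) = -4.718922
x_3 = 2.012377 - (-4.718922)·(2.012377 - 3.270000)/(-4.718922 - (14.111339)) = 2.327541; f(x_3) = -1.947300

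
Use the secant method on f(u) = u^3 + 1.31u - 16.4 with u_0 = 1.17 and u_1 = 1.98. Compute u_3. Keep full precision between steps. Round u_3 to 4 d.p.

f(u_0) = -13.265687, f(u_1) = -6.043808
u_2 = 1.980000 - (-6.043808)·(1.980000 - 1.170000)/(-6.043808 - (-13.265687)) = 2.657869; f(u_2) = 5.857696
u_3 = 2.657869 - (5.857696)·(2.657869 - 1.980000)/(5.857696 - (-6.043808)) = 2.324234; f(u_3) = -0.799586

2.3242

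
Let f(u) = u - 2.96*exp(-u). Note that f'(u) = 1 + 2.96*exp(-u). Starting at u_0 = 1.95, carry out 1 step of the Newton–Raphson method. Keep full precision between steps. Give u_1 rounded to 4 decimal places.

0.8742

Newton update: u ← u − f(u)/f'(u).
u_0 = 1.950000: f = 1.528869, f' = 1.421131 → u_1 = 1.950000 - (1.528869)/(1.421131) = 0.874189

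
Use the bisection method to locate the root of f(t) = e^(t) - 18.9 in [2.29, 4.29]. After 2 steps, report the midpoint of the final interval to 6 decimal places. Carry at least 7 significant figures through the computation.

f(2.290000) = -9.025062, f(4.290000) = 54.066468 (opposite signs)
step 1: m = 3.290000, f(m) = 7.942864 > 0 → root in [2.290000, 3.290000]
step 2: m = 2.790000, f(m) = -2.618980 < 0 → root in [2.790000, 3.290000]
Midpoint of [2.790000, 3.290000] = 3.040000

3.040000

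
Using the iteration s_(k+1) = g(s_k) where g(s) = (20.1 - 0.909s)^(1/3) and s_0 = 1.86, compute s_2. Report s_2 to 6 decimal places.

2.606092

s_1 = g(1.860000) = 2.640455
s_2 = g(2.640455) = 2.606092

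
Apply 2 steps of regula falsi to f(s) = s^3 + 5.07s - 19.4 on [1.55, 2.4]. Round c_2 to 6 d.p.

False-position update: c = (a·f(b) − b·f(a))/(f(b) − f(a)); replace the endpoint whose sign matches f(c).
f(1.550000) = -7.817625, f(2.400000) = 6.592000
step 1: c = 2.011149, f(c) = -1.068943 < 0 → new bracket [2.011149, 2.400000]
step 2: c = 2.065406, f(c) = -0.117576 < 0 → new bracket [2.065406, 2.400000]

2.065406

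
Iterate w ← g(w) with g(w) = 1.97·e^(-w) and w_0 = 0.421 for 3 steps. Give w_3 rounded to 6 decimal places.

1.147313

w_1 = g(0.421000) = 1.293088
w_2 = g(1.293088) = 0.540611
w_3 = g(0.540611) = 1.147313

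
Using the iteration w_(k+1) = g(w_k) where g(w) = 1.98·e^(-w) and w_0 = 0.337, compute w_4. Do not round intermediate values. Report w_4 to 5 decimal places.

w_1 = g(0.337000) = 1.413540
w_2 = g(1.413540) = 0.481696
w_3 = g(0.481696) = 1.223115
w_4 = g(1.223115) = 0.582737

0.58274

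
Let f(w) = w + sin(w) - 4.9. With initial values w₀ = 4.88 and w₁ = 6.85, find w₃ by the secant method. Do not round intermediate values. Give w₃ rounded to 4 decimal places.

5.5491

f(w_0) = -1.005986, f(w_1) = 2.486948
w_2 = 6.850000 - (2.486948)·(6.850000 - 4.880000)/(2.486948 - (-1.005986)) = 5.447372; f(w_2) = -0.194470
w_3 = 5.447372 - (-0.194470)·(5.447372 - 6.850000)/(-0.194470 - (2.486948)) = 5.549098; f(w_3) = -0.020812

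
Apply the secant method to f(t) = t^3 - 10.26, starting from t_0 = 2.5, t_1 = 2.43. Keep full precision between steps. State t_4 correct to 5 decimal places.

Secant update: t_(k+1) = t_k − f(t_k)·(t_k − t_(k-1))/(f(t_k) − f(t_(k-1))).
f(t_0) = 5.365000, f(t_1) = 4.088907
t_2 = 2.430000 - (4.088907)·(2.430000 - 2.500000)/(4.088907 - (5.365000)) = 2.205703; f(t_2) = 0.471026
t_3 = 2.205703 - (0.471026)·(2.205703 - 2.430000)/(0.471026 - (4.088907)) = 2.176501; f(t_3) = 0.050429
t_4 = 2.176501 - (0.050429)·(2.176501 - 2.205703)/(0.050429 - (0.471026)) = 2.173000; f(t_4) = 0.000751

2.17300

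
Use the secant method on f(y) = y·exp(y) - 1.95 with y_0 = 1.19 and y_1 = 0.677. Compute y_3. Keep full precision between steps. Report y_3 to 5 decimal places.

0.84656

Secant update: y_(k+1) = y_k − f(y_k)·(y_k − y_(k-1))/(f(y_k) − f(y_(k-1))).
f(y_0) = 1.961627, f(y_1) = -0.617688
y_2 = 0.677000 - (-0.617688)·(0.677000 - 1.190000)/(-0.617688 - (1.961627)) = 0.799852; f(y_2) = -0.170160
y_3 = 0.799852 - (-0.170160)·(0.799852 - 0.677000)/(-0.170160 - (-0.617688)) = 0.846563; f(y_3) = 0.023863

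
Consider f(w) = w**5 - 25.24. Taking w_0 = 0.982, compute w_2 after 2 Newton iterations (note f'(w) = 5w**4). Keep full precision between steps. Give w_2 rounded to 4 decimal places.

Newton update: w ← w − f(w)/f'(w).
w_0 = 0.982000: f = -24.326818, f' = 4.649604 → w_1 = 0.982000 - (-24.326818)/(4.649604) = 6.214019
w_1 = 6.214019: f = 9240.135592, f' = 7455.219378 → w_2 = 6.214019 - (9240.135592)/(7455.219378) = 4.974601

4.9746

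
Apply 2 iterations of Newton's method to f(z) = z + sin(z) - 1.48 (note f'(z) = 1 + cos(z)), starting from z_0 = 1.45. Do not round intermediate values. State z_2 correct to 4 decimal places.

Newton update: z ← z − f(z)/f'(z).
z_0 = 1.450000: f = 0.962713, f' = 1.120503 → z_1 = 1.450000 - (0.962713)/(1.120503) = 0.590821
z_1 = 0.590821: f = -0.332137, f' = 1.830484 → z_2 = 0.590821 - (-0.332137)/(1.830484) = 0.772268

0.7723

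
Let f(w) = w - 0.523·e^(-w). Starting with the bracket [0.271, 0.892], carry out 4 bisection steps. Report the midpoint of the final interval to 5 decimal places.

0.36803

f(0.271000) = -0.127848, f(0.892000) = 0.677656 (opposite signs)
step 1: m = 0.581500, f(m) = 0.289112 > 0 → root in [0.271000, 0.581500]
step 2: m = 0.426250, f(m) = 0.084756 > 0 → root in [0.271000, 0.426250]
step 3: m = 0.348625, f(m) = -0.020434 < 0 → root in [0.348625, 0.426250]
step 4: m = 0.387437, f(m) = 0.032428 > 0 → root in [0.348625, 0.387437]
Midpoint of [0.348625, 0.387437] = 0.368031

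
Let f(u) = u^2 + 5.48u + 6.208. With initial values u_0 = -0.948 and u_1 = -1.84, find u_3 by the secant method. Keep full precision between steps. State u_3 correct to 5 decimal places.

-1.59296

f(u_0) = 1.911664, f(u_1) = -0.489600
u_2 = -1.840000 - (-0.489600)·(-1.840000 - -0.948000)/(-0.489600 - (1.911664)) = -1.658128; f(u_2) = -0.129153
u_3 = -1.658128 - (-0.129153)·(-1.658128 - -1.840000)/(-0.129153 - (-0.489600)) = -1.592961; f(u_3) = 0.016099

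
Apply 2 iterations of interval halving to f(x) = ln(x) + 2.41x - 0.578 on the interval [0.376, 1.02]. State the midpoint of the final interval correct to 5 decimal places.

f(0.376000) = -0.650006, f(1.020000) = 1.900003 (opposite signs)
step 1: m = 0.698000, f(m) = 0.744644 > 0 → root in [0.376000, 0.698000]
step 2: m = 0.537000, f(m) = 0.094413 > 0 → root in [0.376000, 0.537000]
Midpoint of [0.376000, 0.537000] = 0.456500

0.45650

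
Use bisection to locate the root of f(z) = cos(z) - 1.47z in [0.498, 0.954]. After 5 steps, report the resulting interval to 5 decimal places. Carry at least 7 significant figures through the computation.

f(0.498000) = 0.146480, f(0.954000) = -0.823955 (opposite signs)
step 1: m = 0.726000, f(m) = -0.319384 < 0 → root in [0.498000, 0.726000]
step 2: m = 0.612000, f(m) = -0.081139 < 0 → root in [0.498000, 0.612000]
step 3: m = 0.555000, f(m) = 0.034050 > 0 → root in [0.555000, 0.612000]
step 4: m = 0.583500, f(m) = -0.023206 < 0 → root in [0.555000, 0.583500]
step 5: m = 0.569250, f(m) = 0.005508 > 0 → root in [0.569250, 0.583500]

[0.56925, 0.58350]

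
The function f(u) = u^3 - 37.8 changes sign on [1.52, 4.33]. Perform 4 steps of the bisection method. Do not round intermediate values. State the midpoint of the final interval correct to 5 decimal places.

f(1.520000) = -34.288192, f(4.330000) = 43.382737 (opposite signs)
step 1: m = 2.925000, f(m) = -12.774797 < 0 → root in [2.925000, 4.330000]
step 2: m = 3.627500, f(m) = 9.933388 > 0 → root in [2.925000, 3.627500]
step 3: m = 3.276250, f(m) = -2.633342 < 0 → root in [3.276250, 3.627500]
step 4: m = 3.451875, f(m) = 3.330613 > 0 → root in [3.276250, 3.451875]
Midpoint of [3.276250, 3.451875] = 3.364063

3.36406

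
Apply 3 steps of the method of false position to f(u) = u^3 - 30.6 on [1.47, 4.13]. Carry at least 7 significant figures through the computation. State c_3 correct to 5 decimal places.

3.08336

False-position update: c = (a·f(b) − b·f(a))/(f(b) − f(a)); replace the endpoint whose sign matches f(c).
f(1.470000) = -27.423477, f(4.130000) = 39.844997
step 1: c = 2.554408, f(c) = -13.932494 < 0 → new bracket [2.554408, 4.130000]
step 2: c = 2.962607, f(c) = -4.597082 < 0 → new bracket [2.962607, 4.130000]
step 3: c = 3.083362, f(c) = -1.286108 < 0 → new bracket [3.083362, 4.130000]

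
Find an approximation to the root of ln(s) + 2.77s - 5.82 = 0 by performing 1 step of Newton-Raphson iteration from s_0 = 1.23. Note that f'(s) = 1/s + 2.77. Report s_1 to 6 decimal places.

s_0 = 1.230000: f = -2.205886, f' = 3.583008 → s_1 = 1.230000 - (-2.205886)/(3.583008) = 1.845652

1.845652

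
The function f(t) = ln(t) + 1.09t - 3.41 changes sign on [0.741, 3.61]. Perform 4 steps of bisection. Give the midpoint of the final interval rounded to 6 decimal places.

f(0.741000) = -2.902065, f(3.610000) = 1.808608 (opposite signs)
step 1: m = 2.175500, f(m) = -0.261446 < 0 → root in [2.175500, 3.610000]
step 2: m = 2.892750, f(m) = 0.805305 > 0 → root in [2.175500, 2.892750]
step 3: m = 2.534125, f(m) = 0.282045 > 0 → root in [2.175500, 2.534125]
step 4: m = 2.354812, f(m) = 0.013207 > 0 → root in [2.175500, 2.354812]
Midpoint of [2.175500, 2.354812] = 2.265156

2.265156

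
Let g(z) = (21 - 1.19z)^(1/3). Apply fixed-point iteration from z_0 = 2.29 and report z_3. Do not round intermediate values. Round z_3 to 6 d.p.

z_1 = g(2.290000) = 2.634016
z_2 = g(2.634016) = 2.614199
z_3 = g(2.614199) = 2.615348

2.615348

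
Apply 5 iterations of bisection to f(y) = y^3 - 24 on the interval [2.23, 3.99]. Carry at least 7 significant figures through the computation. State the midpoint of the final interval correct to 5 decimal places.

f(2.230000) = -12.910433, f(3.990000) = 39.521199 (opposite signs)
step 1: m = 3.110000, f(m) = 6.080231 > 0 → root in [2.230000, 3.110000]
step 2: m = 2.670000, f(m) = -4.965837 < 0 → root in [2.670000, 3.110000]
step 3: m = 2.890000, f(m) = 0.137569 > 0 → root in [2.670000, 2.890000]
step 4: m = 2.780000, f(m) = -2.515048 < 0 → root in [2.780000, 2.890000]
step 5: m = 2.835000, f(m) = -1.214467 < 0 → root in [2.835000, 2.890000]
Midpoint of [2.835000, 2.890000] = 2.862500

2.86250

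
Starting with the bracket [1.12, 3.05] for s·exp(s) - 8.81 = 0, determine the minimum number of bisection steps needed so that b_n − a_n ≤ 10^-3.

11

Initial width b − a = 3.05 − 1.12 = 1.930000.
After n steps the width is (b−a)/2^n; need (b−a)/2^n ≤ 10^-3.
So n ≥ log₂(1.930000/10^-3) = log₂(1930.0000) ≈ 10.9144.
Hence n = 11.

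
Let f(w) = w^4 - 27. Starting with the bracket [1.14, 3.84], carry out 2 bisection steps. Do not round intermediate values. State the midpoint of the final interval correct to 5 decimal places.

f(1.140000) = -25.311040, f(3.840000) = 190.432719 (opposite signs)
step 1: m = 2.490000, f(m) = 11.441240 > 0 → root in [1.140000, 2.490000]
step 2: m = 1.815000, f(m) = -16.148082 < 0 → root in [1.815000, 2.490000]
Midpoint of [1.815000, 2.490000] = 2.152500

2.15250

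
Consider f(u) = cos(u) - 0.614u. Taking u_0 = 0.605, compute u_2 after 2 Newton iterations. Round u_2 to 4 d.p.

0.9491

f'(u) = -sin(u) - 0.614
u_0 = 0.605000: f = 0.451032, f' = -1.182762 → u_1 = 0.605000 - (0.451032)/(-1.182762) = 0.986338
u_1 = 0.986338: f = -0.053864, f' = -1.448011 → u_2 = 0.986338 - (-0.053864)/(-1.448011) = 0.949140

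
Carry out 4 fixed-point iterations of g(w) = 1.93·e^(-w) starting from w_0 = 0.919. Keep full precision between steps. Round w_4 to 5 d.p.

w_1 = g(0.919000) = 0.769911
w_2 = g(0.769911) = 0.893695
w_3 = g(0.893695) = 0.789643
w_4 = g(0.789643) = 0.876233

0.87623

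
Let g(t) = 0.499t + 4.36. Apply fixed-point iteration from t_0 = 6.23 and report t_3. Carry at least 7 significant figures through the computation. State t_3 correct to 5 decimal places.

8.39537

t_1 = g(6.230000) = 7.468770
t_2 = g(7.468770) = 8.086916
t_3 = g(8.086916) = 8.395371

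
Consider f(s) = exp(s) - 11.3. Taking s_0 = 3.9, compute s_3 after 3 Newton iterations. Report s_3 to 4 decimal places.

2.4433

f'(s) = exp(s)
s_0 = 3.900000: f = 38.102449, f' = 49.402449 → s_1 = 3.900000 - (38.102449)/(49.402449) = 3.128734
s_1 = 3.128734: f = 11.545030, f' = 22.845030 → s_2 = 3.128734 - (11.545030)/(22.845030) = 2.623371
s_2 = 2.623371: f = 2.482101, f' = 13.782101 → s_3 = 2.623371 - (2.482101)/(13.782101) = 2.443275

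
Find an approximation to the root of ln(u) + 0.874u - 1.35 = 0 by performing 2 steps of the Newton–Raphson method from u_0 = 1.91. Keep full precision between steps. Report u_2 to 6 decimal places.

1.270079

f'(u) = 1/u + 0.874
u_0 = 1.910000: f = 0.966443, f' = 1.397560 → u_1 = 1.910000 - (0.966443)/(1.397560) = 1.218478
u_1 = 1.218478: f = -0.087447, f' = 1.694696 → u_2 = 1.218478 - (-0.087447)/(1.694696) = 1.270079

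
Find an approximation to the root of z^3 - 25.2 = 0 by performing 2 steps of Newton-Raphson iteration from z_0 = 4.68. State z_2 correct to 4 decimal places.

f'(z) = 3z^2
z_0 = 4.680000: f = 77.303232, f' = 65.707200 → z_1 = 4.680000 - (77.303232)/(65.707200) = 3.503520
z_1 = 3.503520: f = 17.804476, f' = 36.823949 → z_2 = 3.503520 - (17.804476)/(36.823949) = 3.020017

3.0200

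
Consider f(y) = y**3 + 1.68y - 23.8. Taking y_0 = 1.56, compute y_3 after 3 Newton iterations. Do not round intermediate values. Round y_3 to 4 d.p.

2.6911

f'(y) = 3y**2 + 1.68
y_0 = 1.560000: f = -17.382784, f' = 8.980800 → y_1 = 1.560000 - (-17.382784)/(8.980800) = 3.495550
y_1 = 3.495550: f = 24.784180, f' = 38.336601 → y_2 = 3.495550 - (24.784180)/(38.336601) = 2.849061
y_2 = 2.849061: f = 4.112672, f' = 26.031444 → y_3 = 2.849061 - (4.112672)/(26.031444) = 2.691072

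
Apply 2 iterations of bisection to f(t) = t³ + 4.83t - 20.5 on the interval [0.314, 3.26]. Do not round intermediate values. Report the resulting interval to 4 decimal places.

f(0.314000) = -18.952421, f(3.260000) = 29.891776 (opposite signs)
step 1: m = 1.787000, f(m) = -6.162240 < 0 → root in [1.787000, 3.260000]
step 2: m = 2.523500, f(m) = 7.758285 > 0 → root in [1.787000, 2.523500]

[1.7870, 2.5235]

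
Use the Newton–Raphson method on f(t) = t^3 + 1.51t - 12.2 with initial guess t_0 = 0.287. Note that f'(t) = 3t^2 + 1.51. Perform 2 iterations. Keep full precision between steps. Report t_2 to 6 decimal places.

4.681959

Newton update: t ← t − f(t)/f'(t).
t_0 = 0.287000: f = -11.742990, f' = 1.757107 → t_1 = 0.287000 - (-11.742990)/(1.757107) = 6.970139
t_1 = 6.970139: f = 336.954023, f' = 147.258508 → t_2 = 6.970139 - (336.954023)/(147.258508) = 4.681959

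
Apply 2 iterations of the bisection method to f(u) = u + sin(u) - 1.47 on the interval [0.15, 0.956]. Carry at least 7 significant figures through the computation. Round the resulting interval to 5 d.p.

[0.75450, 0.95600]

f(0.150000) = -1.170562, f(0.956000) = 0.302891 (opposite signs)
step 1: m = 0.553000, f(m) = -0.391758 < 0 → root in [0.553000, 0.956000]
step 2: m = 0.754500, f(m) = -0.030576 < 0 → root in [0.754500, 0.956000]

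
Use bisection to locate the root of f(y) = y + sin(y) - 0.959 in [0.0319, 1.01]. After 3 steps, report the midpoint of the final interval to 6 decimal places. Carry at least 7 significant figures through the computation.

0.459819

f(0.031900) = -0.895205, f(1.010000) = 0.897832 (opposite signs)
step 1: m = 0.520950, f(m) = 0.059654 > 0 → root in [0.031900, 0.520950]
step 2: m = 0.276425, f(m) = -0.409657 < 0 → root in [0.276425, 0.520950]
step 3: m = 0.398688, f(m) = -0.172103 < 0 → root in [0.398688, 0.520950]
Midpoint of [0.398688, 0.520950] = 0.459819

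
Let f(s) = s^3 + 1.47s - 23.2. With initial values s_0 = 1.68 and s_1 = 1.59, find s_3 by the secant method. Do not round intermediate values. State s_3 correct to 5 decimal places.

Secant update: s_(k+1) = s_k − f(s_k)·(s_k − s_(k-1))/(f(s_k) − f(s_(k-1))).
f(s_0) = -15.988768, f(s_1) = -16.843021
s_2 = 1.590000 - (-16.843021)·(1.590000 - 1.680000)/(-16.843021 - (-15.988768)) = 3.364500; f(s_2) = 19.831482
s_3 = 3.364500 - (19.831482)·(3.364500 - 1.590000)/(19.831482 - (-16.843021)) = 2.404951; f(s_3) = -5.754984

2.40495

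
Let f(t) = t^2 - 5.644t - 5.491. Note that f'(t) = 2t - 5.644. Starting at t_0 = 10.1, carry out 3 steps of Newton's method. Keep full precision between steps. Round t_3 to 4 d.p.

t_0 = 10.100000: f = 39.514600, f' = 14.556000 → t_1 = 10.100000 - (39.514600)/(14.556000) = 7.385339
t_1 = 7.385339: f = 7.369382, f' = 9.126679 → t_2 = 7.385339 - (7.369382)/(9.126679) = 6.577884
t_2 = 6.577884: f = 0.651984, f' = 7.511769 → t_3 = 6.577884 - (0.651984)/(7.511769) = 6.491089

6.4911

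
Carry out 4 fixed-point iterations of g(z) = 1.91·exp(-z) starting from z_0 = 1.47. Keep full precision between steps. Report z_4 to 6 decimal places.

1.093588

z_1 = g(1.470000) = 0.439158
z_2 = g(0.439158) = 1.231146
z_3 = g(1.231146) = 0.557639
z_4 = g(0.557639) = 1.093588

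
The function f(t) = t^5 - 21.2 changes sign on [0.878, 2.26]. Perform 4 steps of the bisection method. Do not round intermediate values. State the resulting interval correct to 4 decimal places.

f(0.878000) = -20.678238, f(2.260000) = 37.757926 (opposite signs)
step 1: m = 1.569000, f(m) = -11.691441 < 0 → root in [1.569000, 2.260000]
step 2: m = 1.914500, f(m) = 4.520349 > 0 → root in [1.569000, 1.914500]
step 3: m = 1.741750, f(m) = -5.170163 < 0 → root in [1.741750, 1.914500]
step 4: m = 1.828125, f(m) = -0.781237 < 0 → root in [1.828125, 1.914500]

[1.8281, 1.9145]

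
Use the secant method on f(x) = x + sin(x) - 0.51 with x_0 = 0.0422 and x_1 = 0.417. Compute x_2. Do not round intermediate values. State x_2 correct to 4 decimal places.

0.2585

Secant update: x_(k+1) = x_k − f(x_k)·(x_k − x_(k-1))/(f(x_k) − f(x_(k-1))).
f(x_0) = -0.425613, f(x_1) = 0.312019
x_2 = 0.417000 - (0.312019)·(0.417000 - 0.042200)/(0.312019 - (-0.425613)) = 0.258459; f(x_2) = 0.004050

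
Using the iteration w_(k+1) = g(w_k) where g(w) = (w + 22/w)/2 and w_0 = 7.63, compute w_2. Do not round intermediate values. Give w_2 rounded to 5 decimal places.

4.72092

w_1 = g(7.630000) = 5.256678
w_2 = g(5.256678) = 4.720915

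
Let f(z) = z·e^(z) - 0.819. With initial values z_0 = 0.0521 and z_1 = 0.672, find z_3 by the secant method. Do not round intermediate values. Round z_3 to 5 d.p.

f(z_0) = -0.764114, f(z_1) = 0.496877
z_2 = 0.672000 - (0.496877)·(0.672000 - 0.052100)/(0.496877 - (-0.764114)) = 0.427737; f(z_2) = -0.162945
z_3 = 0.427737 - (-0.162945)·(0.427737 - 0.672000)/(-0.162945 - (0.496877)) = 0.488058; f(z_3) = -0.023880

0.48806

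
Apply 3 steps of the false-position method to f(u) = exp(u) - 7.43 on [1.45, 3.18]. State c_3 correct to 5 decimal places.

1.93998

f(1.450000) = -3.166885, f(3.180000) = 16.616754
step 1: c = 1.726931, f(c) = -1.806628 < 0 → new bracket [1.726931, 3.180000]
step 2: c = 1.869422, f(c) = -0.945454 < 0 → new bracket [1.869422, 3.180000]
step 3: c = 1.939976, f(c) = -0.471414 < 0 → new bracket [1.939976, 3.180000]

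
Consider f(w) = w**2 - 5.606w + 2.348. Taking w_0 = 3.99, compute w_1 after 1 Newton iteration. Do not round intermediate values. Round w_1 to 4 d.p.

f'(w) = 2w - 5.606
w_0 = 3.990000: f = -4.099840, f' = 2.374000 → w_1 = 3.990000 - (-4.099840)/(2.374000) = 5.716976

5.7170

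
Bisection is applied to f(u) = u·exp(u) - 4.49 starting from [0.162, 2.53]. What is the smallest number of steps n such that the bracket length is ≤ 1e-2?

Initial width b − a = 2.53 − 0.162 = 2.368000.
After n steps the width is (b−a)/2^n; need (b−a)/2^n ≤ 1e-2.
So n ≥ log₂(2.368000/1e-2) = log₂(236.8000) ≈ 7.8875.
Hence n = 8.

8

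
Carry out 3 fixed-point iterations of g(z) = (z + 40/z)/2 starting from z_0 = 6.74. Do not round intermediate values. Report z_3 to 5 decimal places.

6.32456

z_1 = g(6.740000) = 6.337359
z_2 = g(6.337359) = 6.324568
z_3 = g(6.324568) = 6.324555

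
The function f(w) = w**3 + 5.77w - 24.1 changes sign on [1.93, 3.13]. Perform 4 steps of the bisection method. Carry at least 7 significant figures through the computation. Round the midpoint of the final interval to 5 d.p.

2.26750

f(1.930000) = -5.774843, f(3.130000) = 24.624397 (opposite signs)
step 1: m = 2.530000, f(m) = 6.692377 > 0 → root in [1.930000, 2.530000]
step 2: m = 2.230000, f(m) = -0.143333 < 0 → root in [2.230000, 2.530000]
step 3: m = 2.380000, f(m) = 3.113872 > 0 → root in [2.230000, 2.380000]
step 4: m = 2.305000, f(m) = 1.446373 > 0 → root in [2.230000, 2.305000]
Midpoint of [2.230000, 2.305000] = 2.267500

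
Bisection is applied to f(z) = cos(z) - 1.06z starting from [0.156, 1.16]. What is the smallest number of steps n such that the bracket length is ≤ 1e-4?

14

Initial width b − a = 1.16 − 0.156 = 1.004000.
After n steps the width is (b−a)/2^n; need (b−a)/2^n ≤ 1e-4.
So n ≥ log₂(1.004000/1e-4) = log₂(10040.0000) ≈ 13.2935.
Hence n = 14.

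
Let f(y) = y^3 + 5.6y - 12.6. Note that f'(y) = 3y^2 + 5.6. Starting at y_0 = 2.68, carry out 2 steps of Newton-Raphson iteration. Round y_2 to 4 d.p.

Newton update: y ← y − f(y)/f'(y).
y_0 = 2.680000: f = 21.656832, f' = 27.147200 → y_1 = 2.680000 - (21.656832)/(27.147200) = 1.882244
y_1 = 1.882244: f = 4.609066, f' = 16.228531 → y_2 = 1.882244 - (4.609066)/(16.228531) = 1.598234

1.5982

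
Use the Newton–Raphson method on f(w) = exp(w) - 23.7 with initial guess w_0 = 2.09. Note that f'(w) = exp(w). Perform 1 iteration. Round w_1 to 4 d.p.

4.0214

w_0 = 2.090000: f = -15.615085, f' = 8.084915 → w_1 = 2.090000 - (-15.615085)/(8.084915) = 4.021385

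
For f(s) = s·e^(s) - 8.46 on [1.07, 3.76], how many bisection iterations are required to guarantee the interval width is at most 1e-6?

Initial width b − a = 3.76 − 1.07 = 2.690000.
After n steps the width is (b−a)/2^n; need (b−a)/2^n ≤ 1e-6.
So n ≥ log₂(2.690000/1e-6) = log₂(2690000.0000) ≈ 21.3592.
Hence n = 22.

22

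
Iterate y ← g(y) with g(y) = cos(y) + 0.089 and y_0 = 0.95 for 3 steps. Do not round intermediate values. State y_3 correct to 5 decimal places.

0.73199

y_1 = g(0.950000) = 0.670683
y_2 = g(0.670683) = 0.872397
y_3 = g(0.872397) = 0.731992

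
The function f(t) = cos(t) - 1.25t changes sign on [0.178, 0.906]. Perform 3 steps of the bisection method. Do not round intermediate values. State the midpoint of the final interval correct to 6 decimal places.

0.678500

f(0.178000) = 0.761700, f(0.906000) = -0.515601 (opposite signs)
step 1: m = 0.542000, f(m) = 0.179179 > 0 → root in [0.542000, 0.906000]
step 2: m = 0.724000, f(m) = -0.155838 < 0 → root in [0.542000, 0.724000]
step 3: m = 0.633000, f(m) = 0.015006 > 0 → root in [0.633000, 0.724000]
Midpoint of [0.633000, 0.724000] = 0.678500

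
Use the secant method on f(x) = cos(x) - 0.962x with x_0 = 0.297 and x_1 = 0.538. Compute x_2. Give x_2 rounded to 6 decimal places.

0.787675

Secant update: x_(k+1) = x_k − f(x_k)·(x_k − x_(k-1))/(f(x_k) − f(x_(k-1))).
f(x_0) = 0.670505, f(x_1) = 0.341179
x_2 = 0.538000 - (0.341179)·(0.538000 - 0.297000)/(0.341179 - (0.670505)) = 0.787675; f(x_2) = -0.052248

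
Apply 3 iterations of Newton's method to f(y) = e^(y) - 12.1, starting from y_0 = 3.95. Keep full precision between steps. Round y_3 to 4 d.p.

f'(y) = e^(y)
y_0 = 3.950000: f = 39.835367, f' = 51.935367 → y_1 = 3.950000 - (39.835367)/(51.935367) = 3.182982
y_1 = 3.182982: f = 12.018565, f' = 24.118565 → y_2 = 3.182982 - (12.018565)/(24.118565) = 2.684670
y_2 = 2.684670: f = 2.553367, f' = 14.653367 → y_3 = 2.684670 - (2.553367)/(14.653367) = 2.510419

2.5104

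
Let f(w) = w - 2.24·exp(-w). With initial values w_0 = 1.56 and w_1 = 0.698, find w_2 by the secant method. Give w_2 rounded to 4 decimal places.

f(w_0) = 1.089295, f(w_1) = -0.416578
w_2 = 0.698000 - (-0.416578)·(0.698000 - 1.560000)/(-0.416578 - (1.089295)) = 0.936460; f(w_2) = 0.058350

0.9365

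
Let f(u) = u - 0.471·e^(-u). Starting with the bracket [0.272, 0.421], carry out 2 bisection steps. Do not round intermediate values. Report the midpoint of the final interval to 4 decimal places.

f(0.272000) = -0.086833, f(0.421000) = 0.111840 (opposite signs)
step 1: m = 0.346500, f(m) = 0.013428 > 0 → root in [0.272000, 0.346500]
step 2: m = 0.309250, f(m) = -0.036463 < 0 → root in [0.309250, 0.346500]
Midpoint of [0.309250, 0.346500] = 0.327875

0.3279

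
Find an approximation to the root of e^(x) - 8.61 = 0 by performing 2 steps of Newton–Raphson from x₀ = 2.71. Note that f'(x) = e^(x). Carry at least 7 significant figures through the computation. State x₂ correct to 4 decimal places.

2.1610

x_0 = 2.710000: f = 6.419276, f' = 15.029276 → x_1 = 2.710000 - (6.419276)/(15.029276) = 2.282882
x_1 = 2.282882: f = 1.194897, f' = 9.804897 → x_2 = 2.282882 - (1.194897)/(9.804897) = 2.161015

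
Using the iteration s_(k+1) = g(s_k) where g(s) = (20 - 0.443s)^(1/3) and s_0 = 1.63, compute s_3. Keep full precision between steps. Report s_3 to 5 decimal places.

s_1 = g(1.630000) = 2.681349
s_2 = g(2.681349) = 2.659579
s_3 = g(2.659579) = 2.660033

2.66003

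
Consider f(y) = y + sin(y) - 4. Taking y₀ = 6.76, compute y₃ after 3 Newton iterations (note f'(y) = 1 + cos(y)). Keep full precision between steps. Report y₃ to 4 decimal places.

y_0 = 6.760000: f = 3.218951, f' = 1.888461 → y_1 = 6.760000 - (3.218951)/(1.888461) = 5.055463
y_1 = 5.055463: f = 0.113738, f' = 1.336384 → y_2 = 5.055463 - (0.113738)/(1.336384) = 4.970354
y_2 = 4.970354: f = 0.003443, f' = 1.255114 → y_3 = 4.970354 - (0.003443)/(1.255114) = 4.967611

4.9676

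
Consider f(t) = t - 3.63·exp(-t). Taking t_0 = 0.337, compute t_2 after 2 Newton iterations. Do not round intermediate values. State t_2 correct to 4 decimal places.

1.1404

Newton update: t ← t − f(t)/f'(t).
f'(t) = 1 + 3.63·exp(-t)
t_0 = 0.337000: f = -2.254489, f' = 3.591489 → t_1 = 0.337000 - (-2.254489)/(3.591489) = 0.964731
t_1 = 0.964731: f = -0.418610, f' = 2.383341 → t_2 = 0.964731 - (-0.418610)/(2.383341) = 1.140371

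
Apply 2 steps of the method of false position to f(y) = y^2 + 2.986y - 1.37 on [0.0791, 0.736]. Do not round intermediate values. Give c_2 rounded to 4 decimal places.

0.4018

f(0.079100) = -1.127551, f(0.736000) = 1.369392
step 1: c = 0.375738, f(c) = -0.106867 < 0 → new bracket [0.375738, 0.736000]
step 2: c = 0.401818, f(c) = -0.008715 < 0 → new bracket [0.401818, 0.736000]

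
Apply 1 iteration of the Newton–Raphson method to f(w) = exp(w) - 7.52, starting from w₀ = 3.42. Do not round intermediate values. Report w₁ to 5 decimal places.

Newton update: w ← w − f(w)/f'(w).
f'(w) = exp(w)
w_0 = 3.420000: f = 23.049415, f' = 30.569415 → w_1 = 3.420000 - (23.049415)/(30.569415) = 2.665998

2.66600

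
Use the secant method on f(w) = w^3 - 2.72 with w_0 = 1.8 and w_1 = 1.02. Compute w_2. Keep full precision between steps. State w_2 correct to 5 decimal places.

f(w_0) = 3.112000, f(w_1) = -1.658792
w_2 = 1.020000 - (-1.658792)·(1.020000 - 1.800000)/(-1.658792 - (3.112000)) = 1.291204; f(w_2) = -0.567295

1.29120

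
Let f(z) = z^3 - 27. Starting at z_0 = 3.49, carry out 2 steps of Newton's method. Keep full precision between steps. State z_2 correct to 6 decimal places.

3.001393

f'(z) = 3z^2
z_0 = 3.490000: f = 15.508549, f' = 36.540300 → z_1 = 3.490000 - (15.508549)/(36.540300) = 3.065577
z_1 = 3.065577: f = 1.809560, f' = 28.193284 → z_2 = 3.065577 - (1.809560)/(28.193284) = 3.001393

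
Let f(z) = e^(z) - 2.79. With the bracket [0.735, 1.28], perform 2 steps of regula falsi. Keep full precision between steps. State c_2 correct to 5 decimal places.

f(0.735000) = -0.704518, f(1.280000) = 0.806640
step 1: c = 0.989085, f(c) = -0.101227 < 0 → new bracket [0.989085, 1.280000]
step 2: c = 1.021522, f(c) = -0.012581 < 0 → new bracket [1.021522, 1.280000]

1.02152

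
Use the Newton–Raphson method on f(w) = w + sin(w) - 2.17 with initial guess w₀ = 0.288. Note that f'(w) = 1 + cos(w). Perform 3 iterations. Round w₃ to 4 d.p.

1.2281

w_0 = 0.288000: f = -1.597965, f' = 1.958814 → w_1 = 0.288000 - (-1.597965)/(1.958814) = 1.103782
w_1 = 1.103782: f = -0.173302, f' = 1.450222 → w_2 = 1.103782 - (-0.173302)/(1.450222) = 1.223282
w_2 = 1.223282: f = -0.006496, f' = 1.340562 → w_3 = 1.223282 - (-0.006496)/(1.340562) = 1.228128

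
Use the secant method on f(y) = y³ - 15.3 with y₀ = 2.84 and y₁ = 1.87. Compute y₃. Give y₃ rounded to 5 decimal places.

f(y_0) = 7.606304, f(y_1) = -8.760797
y_2 = 1.870000 - (-8.760797)·(1.870000 - 2.840000)/(-8.760797 - (7.606304)) = 2.389211; f(y_2) = -1.661603
y_3 = 2.389211 - (-1.661603)·(2.389211 - 1.870000)/(-1.661603 - (-8.760797)) = 2.510735; f(y_3) = 0.527139

2.51073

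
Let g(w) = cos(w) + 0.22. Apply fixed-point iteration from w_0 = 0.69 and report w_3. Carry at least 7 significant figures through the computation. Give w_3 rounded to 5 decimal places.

w_1 = g(0.690000) = 0.991246
w_2 = g(0.991246) = 0.767648
w_3 = g(0.767648) = 0.939546

0.93955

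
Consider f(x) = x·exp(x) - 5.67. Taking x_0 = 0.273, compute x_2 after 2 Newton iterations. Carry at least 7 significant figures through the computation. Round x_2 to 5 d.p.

f'(x) = (x + 1)·exp(x)
x_0 = 0.273000: f = -5.311305, f' = 1.672595 → x_1 = 0.273000 - (-5.311305)/(1.672595) = 3.448488
x_1 = 3.448488: f = 102.794589, f' = 139.917386 → x_2 = 3.448488 - (102.794589)/(139.917386) = 2.713807

2.71381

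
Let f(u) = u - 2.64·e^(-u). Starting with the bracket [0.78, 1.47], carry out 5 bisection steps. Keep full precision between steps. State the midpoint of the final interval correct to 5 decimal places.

f(0.780000) = -0.430192, f(1.470000) = 0.862997 (opposite signs)
step 1: m = 1.125000, f(m) = 0.267917 > 0 → root in [0.780000, 1.125000]
step 2: m = 0.952500, f(m) = -0.065947 < 0 → root in [0.952500, 1.125000]
step 3: m = 1.038750, f(m) = 0.104463 > 0 → root in [0.952500, 1.038750]
step 4: m = 0.995625, f(m) = 0.020165 > 0 → root in [0.952500, 0.995625]
step 5: m = 0.974063, f(m) = -0.022659 < 0 → root in [0.974063, 0.995625]
Midpoint of [0.974063, 0.995625] = 0.984844

0.98484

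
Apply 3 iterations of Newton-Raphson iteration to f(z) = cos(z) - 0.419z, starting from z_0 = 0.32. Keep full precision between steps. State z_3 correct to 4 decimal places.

f'(z) = -sin(z) - 0.419
z_0 = 0.320000: f = 0.815155, f' = -0.733567 → z_1 = 0.320000 - (0.815155)/(-0.733567) = 1.431222
z_1 = 1.431222: f = -0.460561, f' = -1.409275 → z_2 = 1.431222 - (-0.460561)/(-1.409275) = 1.104415
z_2 = 1.104415: f = -0.013093, f' = -1.312201 → z_3 = 1.104415 - (-0.013093)/(-1.312201) = 1.094437

1.0944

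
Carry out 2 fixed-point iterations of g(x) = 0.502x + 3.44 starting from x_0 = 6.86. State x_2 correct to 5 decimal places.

x_1 = g(6.860000) = 6.883720
x_2 = g(6.883720) = 6.895627

6.89563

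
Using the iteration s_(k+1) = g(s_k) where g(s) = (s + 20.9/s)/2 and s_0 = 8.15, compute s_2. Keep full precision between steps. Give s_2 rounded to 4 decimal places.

4.6292

s_1 = g(8.150000) = 5.357209
s_2 = g(5.357209) = 4.629247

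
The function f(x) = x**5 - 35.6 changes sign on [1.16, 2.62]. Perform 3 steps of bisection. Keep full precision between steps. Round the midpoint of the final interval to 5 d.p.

1.98125

f(1.160000) = -33.499658, f(2.620000) = 87.854367 (opposite signs)
step 1: m = 1.890000, f(m) = -11.483792 < 0 → root in [1.890000, 2.620000]
step 2: m = 2.255000, f(m) = 22.708616 > 0 → root in [1.890000, 2.255000]
step 3: m = 2.072500, f(m) = 2.636021 > 0 → root in [1.890000, 2.072500]
Midpoint of [1.890000, 2.072500] = 1.981250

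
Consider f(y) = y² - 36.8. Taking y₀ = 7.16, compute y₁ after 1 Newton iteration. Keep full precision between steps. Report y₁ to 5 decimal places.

6.14983

f'(y) = 2y
y_0 = 7.160000: f = 14.465600, f' = 14.320000 → y_1 = 7.160000 - (14.465600)/(14.320000) = 6.149832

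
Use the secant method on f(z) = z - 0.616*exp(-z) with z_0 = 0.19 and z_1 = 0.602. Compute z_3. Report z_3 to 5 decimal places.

0.40899

f(z_0) = -0.319407, f(z_1) = 0.264607
z_2 = 0.602000 - (0.264607)·(0.602000 - 0.190000)/(0.264607 - (-0.319407)) = 0.415329; f(z_2) = 0.008694
z_3 = 0.415329 - (0.008694)·(0.415329 - 0.602000)/(0.008694 - (0.264607)) = 0.408988; f(z_3) = -0.000235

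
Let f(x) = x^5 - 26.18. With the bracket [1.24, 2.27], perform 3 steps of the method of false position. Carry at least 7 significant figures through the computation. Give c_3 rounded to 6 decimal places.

1.893530

False-position update: c = (a·f(b) − b·f(a))/(f(b) − f(a)); replace the endpoint whose sign matches f(c).
f(1.240000) = -23.248375, f(2.270000) = 34.093899
step 1: c = 1.657595, f(c) = -13.666129 < 0 → new bracket [1.657595, 2.270000]
step 2: c = 1.832829, f(c) = -5.497166 < 0 → new bracket [1.832829, 2.270000]
step 3: c = 1.893530, f(c) = -1.837748 < 0 → new bracket [1.893530, 2.270000]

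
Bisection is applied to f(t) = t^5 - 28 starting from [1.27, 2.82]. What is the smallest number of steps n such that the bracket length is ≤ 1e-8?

28

Initial width b − a = 2.82 − 1.27 = 1.550000.
After n steps the width is (b−a)/2^n; need (b−a)/2^n ≤ 1e-8.
So n ≥ log₂(1.550000/1e-8) = log₂(155000000.0000) ≈ 27.2077.
Hence n = 28.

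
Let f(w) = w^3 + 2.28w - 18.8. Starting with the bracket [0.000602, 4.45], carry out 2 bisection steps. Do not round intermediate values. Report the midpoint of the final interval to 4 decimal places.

2.7815

f(0.000602) = -18.798627, f(4.450000) = 79.467125 (opposite signs)
step 1: m = 2.225301, f(m) = -2.706702 < 0 → root in [2.225301, 4.450000]
step 2: m = 3.337651, f(m) = 25.990972 > 0 → root in [2.225301, 3.337651]
Midpoint of [2.225301, 3.337651] = 2.781476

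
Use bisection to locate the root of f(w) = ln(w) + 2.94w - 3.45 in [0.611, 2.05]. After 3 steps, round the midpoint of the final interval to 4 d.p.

1.0607

f(0.611000) = -2.146318, f(2.050000) = 3.294840 (opposite signs)
step 1: m = 1.330500, f(m) = 0.747225 > 0 → root in [0.611000, 1.330500]
step 2: m = 0.970750, f(m) = -0.625681 < 0 → root in [0.970750, 1.330500]
step 3: m = 1.150625, f(m) = 0.073143 > 0 → root in [0.970750, 1.150625]
Midpoint of [0.970750, 1.150625] = 1.060687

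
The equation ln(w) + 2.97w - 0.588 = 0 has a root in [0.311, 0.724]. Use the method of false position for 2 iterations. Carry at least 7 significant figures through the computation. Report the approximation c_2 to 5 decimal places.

0.46105

False-position update: c = (a·f(b) − b·f(a))/(f(b) − f(a)); replace the endpoint whose sign matches f(c).
f(0.311000) = -0.832292, f(0.724000) = 1.239316
step 1: c = 0.476927, f(c) = 0.088084 > 0 → new bracket [0.311000, 0.476927]
step 2: c = 0.461048, f(c) = 0.007057 > 0 → new bracket [0.311000, 0.461048]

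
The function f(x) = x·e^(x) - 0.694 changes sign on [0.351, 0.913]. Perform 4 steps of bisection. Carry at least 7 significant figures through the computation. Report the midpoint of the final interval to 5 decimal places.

f(0.351000) = -0.195409, f(0.913000) = 1.581001 (opposite signs)
step 1: m = 0.632000, f(m) = 0.495026 > 0 → root in [0.351000, 0.632000]
step 2: m = 0.491500, f(m) = 0.109488 > 0 → root in [0.351000, 0.491500]
step 3: m = 0.421250, f(m) = -0.052072 < 0 → root in [0.421250, 0.491500]
step 4: m = 0.456375, f(m) = 0.026316 > 0 → root in [0.421250, 0.456375]
Midpoint of [0.421250, 0.456375] = 0.438812

0.43881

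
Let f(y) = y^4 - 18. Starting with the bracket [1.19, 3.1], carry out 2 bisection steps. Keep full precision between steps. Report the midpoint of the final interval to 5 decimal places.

f(1.190000) = -15.994661, f(3.100000) = 74.352100 (opposite signs)
step 1: m = 2.145000, f(m) = 3.169431 > 0 → root in [1.190000, 2.145000]
step 2: m = 1.667500, f(m) = -10.268507 < 0 → root in [1.667500, 2.145000]
Midpoint of [1.667500, 2.145000] = 1.906250

1.90625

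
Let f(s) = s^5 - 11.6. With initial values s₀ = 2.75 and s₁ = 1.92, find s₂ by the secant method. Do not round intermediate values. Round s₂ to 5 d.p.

1.82831

Secant update: s_(k+1) = s_k − f(s_k)·(s_k − s_(k-1))/(f(s_k) − f(s_(k-1))).
f(s_0) = 145.676367, f(s_1) = 14.491926
s_2 = 1.920000 - (14.491926)·(1.920000 - 2.750000)/(14.491926 - (145.676367)) = 1.828310; f(s_2) = 8.829098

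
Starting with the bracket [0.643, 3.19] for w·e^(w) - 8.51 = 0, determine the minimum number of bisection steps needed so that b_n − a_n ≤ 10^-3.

12

Initial width b − a = 3.19 − 0.643 = 2.547000.
After n steps the width is (b−a)/2^n; need (b−a)/2^n ≤ 10^-3.
So n ≥ log₂(2.547000/10^-3) = log₂(2547.0000) ≈ 11.3146.
Hence n = 12.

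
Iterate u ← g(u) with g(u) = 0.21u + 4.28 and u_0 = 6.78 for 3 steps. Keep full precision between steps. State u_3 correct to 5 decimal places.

5.43034

u_1 = g(6.780000) = 5.703800
u_2 = g(5.703800) = 5.477798
u_3 = g(5.477798) = 5.430338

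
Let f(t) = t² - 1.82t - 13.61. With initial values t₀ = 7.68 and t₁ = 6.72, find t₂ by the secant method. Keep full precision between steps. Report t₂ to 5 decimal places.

5.18439

Secant update: t_(k+1) = t_k − f(t_k)·(t_k − t_(k-1))/(f(t_k) − f(t_(k-1))).
f(t_0) = 31.394800, f(t_1) = 19.318000
t_2 = 6.720000 - (19.318000)·(6.720000 - 7.680000)/(19.318000 - (31.394800)) = 5.184388; f(t_2) = 3.832292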